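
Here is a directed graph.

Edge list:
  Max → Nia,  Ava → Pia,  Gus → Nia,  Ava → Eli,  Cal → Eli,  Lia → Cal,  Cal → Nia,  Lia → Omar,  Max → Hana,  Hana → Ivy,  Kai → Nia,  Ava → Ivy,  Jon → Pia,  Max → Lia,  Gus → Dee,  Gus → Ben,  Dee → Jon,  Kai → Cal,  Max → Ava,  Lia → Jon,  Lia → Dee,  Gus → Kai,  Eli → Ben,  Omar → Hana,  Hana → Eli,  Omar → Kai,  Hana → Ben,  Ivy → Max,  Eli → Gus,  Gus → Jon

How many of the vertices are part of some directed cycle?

10

A vertex is on a directed cycle iff it belongs to a strongly connected component of size ≥ 2 (or has a self-loop).
The vertices on cycles are {Ava, Cal, Eli, Gus, Ivy, Kai, Lia, Max, Hana, Omar} — 10 in total.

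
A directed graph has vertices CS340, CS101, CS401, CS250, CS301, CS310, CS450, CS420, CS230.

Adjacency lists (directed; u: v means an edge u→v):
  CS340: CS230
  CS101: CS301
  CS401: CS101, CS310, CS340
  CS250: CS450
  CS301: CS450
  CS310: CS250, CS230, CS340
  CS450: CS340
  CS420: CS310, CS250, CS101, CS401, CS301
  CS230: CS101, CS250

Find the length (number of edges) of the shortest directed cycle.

4

For each vertex v, BFS finds the shortest path from v back to v.
The shortest such closed walk is CS250 → CS450 → CS340 → CS230 → CS250, length 4.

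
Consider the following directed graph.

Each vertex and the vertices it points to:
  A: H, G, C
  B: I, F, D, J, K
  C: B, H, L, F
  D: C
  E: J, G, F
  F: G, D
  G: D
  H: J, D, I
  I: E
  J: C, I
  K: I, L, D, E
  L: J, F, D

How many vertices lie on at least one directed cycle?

A vertex is on a directed cycle iff it belongs to a strongly connected component of size ≥ 2 (or has a self-loop).
The vertices on cycles are {B, C, D, E, F, G, H, I, J, K, L} — 11 in total.

11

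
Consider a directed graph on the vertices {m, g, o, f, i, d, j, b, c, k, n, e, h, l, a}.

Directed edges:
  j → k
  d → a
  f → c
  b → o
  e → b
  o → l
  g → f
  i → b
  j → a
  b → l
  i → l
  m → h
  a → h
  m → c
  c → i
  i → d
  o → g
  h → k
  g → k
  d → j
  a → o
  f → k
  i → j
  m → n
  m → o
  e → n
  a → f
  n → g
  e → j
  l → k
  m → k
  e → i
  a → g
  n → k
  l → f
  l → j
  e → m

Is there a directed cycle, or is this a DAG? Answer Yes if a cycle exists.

DFS with white/gray/black marking, starting from g:
g gray
  k gray
  k black
  f gray
    c gray
      i gray
        d gray
          a gray
            a→g: g is gray → back edge
Back edge found, so a cycle exists: g → f → c → i → d → a → g.

Yes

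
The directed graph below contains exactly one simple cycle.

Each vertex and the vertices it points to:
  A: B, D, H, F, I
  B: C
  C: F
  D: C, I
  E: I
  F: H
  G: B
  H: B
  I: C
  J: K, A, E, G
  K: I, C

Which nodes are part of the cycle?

B, C, F, H

DFS with gray/black marking from F:
F gray
  H gray
    B gray
      C gray
        C→F: F is gray → back edge
Back edge closes the cycle F → H → B → C → F; its vertices are {B, C, F, H}.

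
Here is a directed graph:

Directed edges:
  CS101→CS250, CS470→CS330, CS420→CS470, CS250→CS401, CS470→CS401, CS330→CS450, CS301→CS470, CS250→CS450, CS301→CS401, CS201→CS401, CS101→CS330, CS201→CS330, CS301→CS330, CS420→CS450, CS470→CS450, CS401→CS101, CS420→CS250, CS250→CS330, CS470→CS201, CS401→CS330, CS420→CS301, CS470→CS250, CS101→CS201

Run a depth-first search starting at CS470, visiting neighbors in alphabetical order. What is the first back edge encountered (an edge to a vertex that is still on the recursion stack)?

CS101→CS201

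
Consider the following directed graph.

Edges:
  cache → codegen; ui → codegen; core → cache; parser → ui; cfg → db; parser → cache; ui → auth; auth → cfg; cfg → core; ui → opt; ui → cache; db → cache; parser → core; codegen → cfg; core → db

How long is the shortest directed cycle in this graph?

4

For each vertex v, BFS finds the shortest path from v back to v.
The shortest such closed walk is core → cache → codegen → cfg → core, length 4.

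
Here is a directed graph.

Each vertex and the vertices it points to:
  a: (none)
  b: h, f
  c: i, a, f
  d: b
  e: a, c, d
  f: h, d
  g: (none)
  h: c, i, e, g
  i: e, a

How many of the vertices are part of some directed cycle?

A vertex is on a directed cycle iff it belongs to a strongly connected component of size ≥ 2 (or has a self-loop).
The vertices on cycles are {b, c, d, e, f, h, i} — 7 in total.

7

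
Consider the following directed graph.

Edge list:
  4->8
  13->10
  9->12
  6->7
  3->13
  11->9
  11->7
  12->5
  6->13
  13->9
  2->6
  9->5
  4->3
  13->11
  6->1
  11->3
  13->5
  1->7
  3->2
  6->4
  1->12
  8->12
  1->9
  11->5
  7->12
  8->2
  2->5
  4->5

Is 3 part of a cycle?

Yes

3 is on a cycle iff 3 can reach itself via ≥1 edge.
3 → 13 → 11 → 3 — yes.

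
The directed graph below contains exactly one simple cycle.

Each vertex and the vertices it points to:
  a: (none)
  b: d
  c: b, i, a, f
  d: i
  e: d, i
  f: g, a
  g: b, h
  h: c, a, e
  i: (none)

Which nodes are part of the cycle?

c, f, g, h

DFS with gray/black marking from h:
h gray
  c gray
    b gray
      d gray
        i gray
        i black
      d black
    b black
    c→i: i black — skip
    a gray
    a black
    f gray
      g gray
        g→b: b black — skip
        g→h: h is gray → back edge
Back edge closes the cycle h → c → f → g → h; its vertices are {c, f, g, h}.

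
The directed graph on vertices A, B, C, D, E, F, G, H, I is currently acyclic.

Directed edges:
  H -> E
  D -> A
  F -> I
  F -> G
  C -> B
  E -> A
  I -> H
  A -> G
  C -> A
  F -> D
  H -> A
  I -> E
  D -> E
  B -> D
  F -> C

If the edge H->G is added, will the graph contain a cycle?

No

Adding H→G creates a cycle iff G can already reach H.
Explore from G: no path reaches H. The graph stays acyclic.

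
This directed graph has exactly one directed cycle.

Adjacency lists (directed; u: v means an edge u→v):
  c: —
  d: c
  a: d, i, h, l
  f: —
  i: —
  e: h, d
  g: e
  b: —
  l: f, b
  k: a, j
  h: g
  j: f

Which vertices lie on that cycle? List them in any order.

DFS with gray/black marking from h:
h gray
  g gray
    e gray
      e→h: h is gray → back edge
Back edge closes the cycle h → g → e → h; its vertices are {e, g, h}.

e, g, h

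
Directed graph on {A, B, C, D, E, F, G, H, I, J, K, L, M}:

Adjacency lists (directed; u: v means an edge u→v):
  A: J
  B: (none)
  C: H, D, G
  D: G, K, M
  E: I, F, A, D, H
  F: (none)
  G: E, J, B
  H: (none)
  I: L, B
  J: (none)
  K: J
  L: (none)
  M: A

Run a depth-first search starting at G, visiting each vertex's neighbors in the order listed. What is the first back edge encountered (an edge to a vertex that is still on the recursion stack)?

D→G

DFS from G (visiting each vertex's neighbors in the order listed); mark gray on enter, black on exit:
G gray
  E gray
    I gray
      L gray
      L black
      B gray
      B black
    I black
    F gray
    F black
    A gray
      J gray
      J black
    A black
    D gray
      D→G: G is gray → back edge
First back edge: D → G.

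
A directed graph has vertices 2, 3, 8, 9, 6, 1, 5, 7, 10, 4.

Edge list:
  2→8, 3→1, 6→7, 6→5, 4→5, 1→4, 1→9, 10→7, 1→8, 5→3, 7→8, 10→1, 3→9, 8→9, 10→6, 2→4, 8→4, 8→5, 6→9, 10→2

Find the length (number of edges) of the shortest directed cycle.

4

For each vertex v, BFS finds the shortest path from v back to v.
The shortest such closed walk is 4 → 5 → 3 → 1 → 4, length 4.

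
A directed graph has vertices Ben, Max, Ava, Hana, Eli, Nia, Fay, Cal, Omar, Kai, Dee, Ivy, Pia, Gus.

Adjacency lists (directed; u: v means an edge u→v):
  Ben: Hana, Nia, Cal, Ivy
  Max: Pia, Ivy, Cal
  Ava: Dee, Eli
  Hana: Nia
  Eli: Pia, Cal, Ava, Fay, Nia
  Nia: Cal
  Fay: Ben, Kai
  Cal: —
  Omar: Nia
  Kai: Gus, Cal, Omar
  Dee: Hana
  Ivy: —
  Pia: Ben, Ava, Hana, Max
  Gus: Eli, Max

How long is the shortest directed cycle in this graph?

2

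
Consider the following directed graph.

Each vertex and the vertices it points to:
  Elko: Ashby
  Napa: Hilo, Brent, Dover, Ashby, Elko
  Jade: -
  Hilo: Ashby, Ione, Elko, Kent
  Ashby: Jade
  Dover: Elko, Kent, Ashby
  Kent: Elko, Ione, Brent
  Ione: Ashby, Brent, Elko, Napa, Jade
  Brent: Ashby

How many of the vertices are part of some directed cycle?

5

A vertex is on a directed cycle iff it belongs to a strongly connected component of size ≥ 2 (or has a self-loop).
The vertices on cycles are {Hilo, Ione, Kent, Napa, Dover} — 5 in total.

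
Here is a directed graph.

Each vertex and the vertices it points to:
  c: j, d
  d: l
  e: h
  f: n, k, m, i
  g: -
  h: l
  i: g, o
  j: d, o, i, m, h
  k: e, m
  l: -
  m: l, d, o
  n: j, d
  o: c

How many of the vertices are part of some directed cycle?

A vertex is on a directed cycle iff it belongs to a strongly connected component of size ≥ 2 (or has a self-loop).
The vertices on cycles are {c, i, j, m, o} — 5 in total.

5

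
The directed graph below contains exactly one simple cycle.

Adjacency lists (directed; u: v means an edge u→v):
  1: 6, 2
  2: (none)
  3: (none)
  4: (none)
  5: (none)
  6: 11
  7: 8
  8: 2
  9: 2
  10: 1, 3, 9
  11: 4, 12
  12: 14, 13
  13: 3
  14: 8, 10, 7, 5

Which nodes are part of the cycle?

1, 6, 10, 11, 12, 14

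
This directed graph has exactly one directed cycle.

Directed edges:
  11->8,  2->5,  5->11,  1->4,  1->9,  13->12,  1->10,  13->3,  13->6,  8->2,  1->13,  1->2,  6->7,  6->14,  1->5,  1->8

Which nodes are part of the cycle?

2, 5, 8, 11

DFS with gray/black marking from 5:
5 gray
  11 gray
    8 gray
      2 gray
        2→5: 5 is gray → back edge
Back edge closes the cycle 5 → 11 → 8 → 2 → 5; its vertices are {2, 5, 8, 11}.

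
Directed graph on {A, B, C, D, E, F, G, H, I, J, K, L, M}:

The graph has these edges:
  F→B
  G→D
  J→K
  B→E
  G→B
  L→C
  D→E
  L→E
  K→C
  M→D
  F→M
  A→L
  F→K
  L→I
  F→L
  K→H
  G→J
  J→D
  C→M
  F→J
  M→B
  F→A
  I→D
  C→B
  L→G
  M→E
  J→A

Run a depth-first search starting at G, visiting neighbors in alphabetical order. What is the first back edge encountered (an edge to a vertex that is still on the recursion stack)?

L→G

DFS from G (visiting neighbors in alphabetical order); mark gray on enter, black on exit:
G gray
  B gray
    E gray
    E black
  B black
  D gray
    D→E: E black — skip
  D black
  J gray
    A gray
      L gray
        C gray
          C→B: B black — skip
          M gray
            M→B: B black — skip
            M→D: D black — skip
            M→E: E black — skip
          M black
        C black
        L→E: E black — skip
        L→G: G is gray → back edge
First back edge: L → G.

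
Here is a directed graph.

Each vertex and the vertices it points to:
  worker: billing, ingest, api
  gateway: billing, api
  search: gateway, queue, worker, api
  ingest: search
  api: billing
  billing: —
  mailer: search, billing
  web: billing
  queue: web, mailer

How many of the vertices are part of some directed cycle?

5

A vertex is on a directed cycle iff it belongs to a strongly connected component of size ≥ 2 (or has a self-loop).
The vertices on cycles are {queue, ingest, mailer, search, worker} — 5 in total.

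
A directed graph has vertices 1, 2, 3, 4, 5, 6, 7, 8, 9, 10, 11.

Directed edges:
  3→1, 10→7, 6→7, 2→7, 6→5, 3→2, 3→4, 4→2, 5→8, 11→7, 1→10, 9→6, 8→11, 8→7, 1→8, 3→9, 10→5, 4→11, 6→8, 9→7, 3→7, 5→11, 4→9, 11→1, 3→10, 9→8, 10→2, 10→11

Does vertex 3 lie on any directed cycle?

No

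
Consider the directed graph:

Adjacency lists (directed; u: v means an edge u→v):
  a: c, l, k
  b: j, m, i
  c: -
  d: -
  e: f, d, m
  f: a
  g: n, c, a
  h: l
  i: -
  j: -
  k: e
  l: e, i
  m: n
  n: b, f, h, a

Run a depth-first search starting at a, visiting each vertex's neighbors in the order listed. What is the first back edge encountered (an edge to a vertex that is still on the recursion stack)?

f->a

DFS from a (visiting each vertex's neighbors in the order listed); mark gray on enter, black on exit:
a gray
  c gray
  c black
  l gray
    e gray
      f gray
        f→a: a is gray → back edge
First back edge: f → a.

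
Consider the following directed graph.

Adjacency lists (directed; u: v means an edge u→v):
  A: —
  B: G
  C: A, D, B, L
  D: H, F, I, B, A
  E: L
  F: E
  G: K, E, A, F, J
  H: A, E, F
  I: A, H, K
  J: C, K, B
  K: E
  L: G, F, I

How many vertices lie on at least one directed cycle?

11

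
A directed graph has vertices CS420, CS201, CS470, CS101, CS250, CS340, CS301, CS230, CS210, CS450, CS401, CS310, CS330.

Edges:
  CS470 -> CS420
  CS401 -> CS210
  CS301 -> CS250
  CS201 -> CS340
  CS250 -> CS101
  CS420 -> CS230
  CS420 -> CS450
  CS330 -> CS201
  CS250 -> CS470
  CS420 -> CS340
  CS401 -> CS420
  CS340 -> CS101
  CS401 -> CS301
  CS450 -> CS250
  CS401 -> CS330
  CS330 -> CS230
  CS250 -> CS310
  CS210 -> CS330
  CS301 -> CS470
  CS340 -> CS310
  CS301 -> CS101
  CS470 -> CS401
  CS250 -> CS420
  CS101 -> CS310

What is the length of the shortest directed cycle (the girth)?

For each vertex v, BFS finds the shortest path from v back to v.
The shortest such closed walk is CS470 → CS401 → CS301 → CS470, length 3.

3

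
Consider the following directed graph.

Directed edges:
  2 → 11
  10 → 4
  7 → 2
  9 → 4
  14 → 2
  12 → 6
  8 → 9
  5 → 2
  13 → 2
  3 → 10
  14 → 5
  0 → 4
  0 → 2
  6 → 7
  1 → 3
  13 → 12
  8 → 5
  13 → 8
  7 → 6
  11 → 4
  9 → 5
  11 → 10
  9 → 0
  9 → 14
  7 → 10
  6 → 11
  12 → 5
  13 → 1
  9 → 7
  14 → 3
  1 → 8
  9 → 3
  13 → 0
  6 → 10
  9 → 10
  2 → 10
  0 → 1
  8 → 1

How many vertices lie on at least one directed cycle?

A vertex is on a directed cycle iff it belongs to a strongly connected component of size ≥ 2 (or has a self-loop).
The vertices on cycles are {0, 1, 6, 7, 8, 9} — 6 in total.

6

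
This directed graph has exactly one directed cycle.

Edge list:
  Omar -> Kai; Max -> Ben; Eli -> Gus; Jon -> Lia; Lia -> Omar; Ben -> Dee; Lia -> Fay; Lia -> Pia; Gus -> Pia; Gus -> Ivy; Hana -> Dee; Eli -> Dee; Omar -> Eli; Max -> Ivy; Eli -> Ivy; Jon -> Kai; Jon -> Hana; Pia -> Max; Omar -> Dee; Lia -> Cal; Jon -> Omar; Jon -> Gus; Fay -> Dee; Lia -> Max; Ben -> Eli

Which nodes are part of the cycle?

Ben, Eli, Gus, Max, Pia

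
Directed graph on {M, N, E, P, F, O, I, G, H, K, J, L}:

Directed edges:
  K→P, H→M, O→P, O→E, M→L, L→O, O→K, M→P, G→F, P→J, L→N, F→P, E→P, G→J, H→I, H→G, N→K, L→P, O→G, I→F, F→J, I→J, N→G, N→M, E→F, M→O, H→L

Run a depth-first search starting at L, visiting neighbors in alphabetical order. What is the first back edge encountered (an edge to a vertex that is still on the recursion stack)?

M->L

DFS from L (visiting neighbors in alphabetical order); mark gray on enter, black on exit:
L gray
  N gray
    G gray
      F gray
        J gray
        J black
        P gray
          P→J: J black — skip
        P black
      F black
      G→J: J black — skip
    G black
    K gray
      K→P: P black — skip
    K black
    M gray
      M→L: L is gray → back edge
First back edge: M → L.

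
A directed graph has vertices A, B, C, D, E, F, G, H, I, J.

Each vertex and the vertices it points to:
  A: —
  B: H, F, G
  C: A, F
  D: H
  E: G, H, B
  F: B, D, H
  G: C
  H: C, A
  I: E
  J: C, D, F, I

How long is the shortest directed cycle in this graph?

For each vertex v, BFS finds the shortest path from v back to v.
The shortest such closed walk is F → B → F, length 2.

2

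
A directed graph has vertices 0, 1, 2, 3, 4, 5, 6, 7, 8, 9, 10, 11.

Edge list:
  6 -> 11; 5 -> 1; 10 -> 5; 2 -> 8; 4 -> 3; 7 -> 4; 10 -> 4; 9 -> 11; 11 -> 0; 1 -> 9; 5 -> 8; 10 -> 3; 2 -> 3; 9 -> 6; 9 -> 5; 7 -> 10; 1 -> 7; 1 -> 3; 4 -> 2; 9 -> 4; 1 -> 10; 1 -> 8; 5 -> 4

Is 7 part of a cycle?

7 is on a cycle iff 7 can reach itself via ≥1 edge.
7 → 10 → 5 → 1 → 7 — yes.

Yes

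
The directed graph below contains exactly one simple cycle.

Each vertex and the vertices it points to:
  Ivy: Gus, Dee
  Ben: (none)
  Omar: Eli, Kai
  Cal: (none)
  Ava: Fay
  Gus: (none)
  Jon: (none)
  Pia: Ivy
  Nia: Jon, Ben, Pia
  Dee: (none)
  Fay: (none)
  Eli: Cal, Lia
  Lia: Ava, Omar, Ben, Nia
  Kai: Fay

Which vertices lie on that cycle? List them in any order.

Eli, Lia, Omar

DFS with gray/black marking from Lia:
Lia gray
  Ava gray
    Fay gray
    Fay black
  Ava black
  Omar gray
    Eli gray
      Cal gray
      Cal black
      Eli→Lia: Lia is gray → back edge
Back edge closes the cycle Lia → Omar → Eli → Lia; its vertices are {Eli, Lia, Omar}.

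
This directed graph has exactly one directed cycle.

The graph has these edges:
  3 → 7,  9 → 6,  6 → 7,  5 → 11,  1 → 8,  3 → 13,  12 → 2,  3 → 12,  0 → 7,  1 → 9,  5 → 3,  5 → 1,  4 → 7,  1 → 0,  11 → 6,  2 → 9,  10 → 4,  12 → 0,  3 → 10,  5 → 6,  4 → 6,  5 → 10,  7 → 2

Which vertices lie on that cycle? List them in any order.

DFS with gray/black marking from 9:
9 gray
  6 gray
    7 gray
      2 gray
        2→9: 9 is gray → back edge
Back edge closes the cycle 9 → 6 → 7 → 2 → 9; its vertices are {2, 6, 7, 9}.

2, 6, 7, 9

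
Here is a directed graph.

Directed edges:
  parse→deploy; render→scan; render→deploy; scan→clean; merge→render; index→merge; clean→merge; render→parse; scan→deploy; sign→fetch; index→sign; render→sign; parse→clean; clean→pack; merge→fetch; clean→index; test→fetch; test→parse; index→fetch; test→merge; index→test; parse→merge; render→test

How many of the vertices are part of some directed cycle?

7

A vertex is on a directed cycle iff it belongs to a strongly connected component of size ≥ 2 (or has a self-loop).
The vertices on cycles are {scan, test, clean, index, merge, parse, render} — 7 in total.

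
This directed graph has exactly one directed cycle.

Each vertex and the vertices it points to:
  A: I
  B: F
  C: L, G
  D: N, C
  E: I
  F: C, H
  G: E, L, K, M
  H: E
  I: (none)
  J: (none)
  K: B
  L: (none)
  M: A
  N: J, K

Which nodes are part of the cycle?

B, C, F, G, K

DFS with gray/black marking from C:
C gray
  L gray
  L black
  G gray
    E gray
      I gray
      I black
    E black
    G→L: L black — skip
    K gray
      B gray
        F gray
          F→C: C is gray → back edge
Back edge closes the cycle C → G → K → B → F → C; its vertices are {B, C, F, G, K}.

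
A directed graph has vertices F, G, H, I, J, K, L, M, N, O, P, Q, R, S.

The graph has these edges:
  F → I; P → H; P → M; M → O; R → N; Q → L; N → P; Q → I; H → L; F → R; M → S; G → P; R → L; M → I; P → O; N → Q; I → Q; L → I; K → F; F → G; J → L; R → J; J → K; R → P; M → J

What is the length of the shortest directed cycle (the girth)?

For each vertex v, BFS finds the shortest path from v back to v.
The shortest such closed walk is Q → I → Q, length 2.

2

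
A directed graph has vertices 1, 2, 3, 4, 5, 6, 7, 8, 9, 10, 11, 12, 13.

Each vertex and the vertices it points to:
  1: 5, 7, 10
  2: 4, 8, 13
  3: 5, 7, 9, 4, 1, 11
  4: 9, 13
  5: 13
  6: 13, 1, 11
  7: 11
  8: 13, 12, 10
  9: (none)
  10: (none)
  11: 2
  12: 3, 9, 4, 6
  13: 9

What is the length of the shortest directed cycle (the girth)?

For each vertex v, BFS finds the shortest path from v back to v.
The shortest such closed walk is 8 → 12 → 3 → 11 → 2 → 8, length 5.

5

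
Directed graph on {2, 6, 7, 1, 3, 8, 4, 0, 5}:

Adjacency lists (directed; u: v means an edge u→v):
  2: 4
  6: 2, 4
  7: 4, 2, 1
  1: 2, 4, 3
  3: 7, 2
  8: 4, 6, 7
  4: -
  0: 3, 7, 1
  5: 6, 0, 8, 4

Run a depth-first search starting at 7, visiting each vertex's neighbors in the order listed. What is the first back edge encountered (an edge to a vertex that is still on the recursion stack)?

DFS from 7 (visiting each vertex's neighbors in the order listed); mark gray on enter, black on exit:
7 gray
  4 gray
  4 black
  2 gray
    2→4: 4 black — skip
  2 black
  1 gray
    1→2: 2 black — skip
    1→4: 4 black — skip
    3 gray
      3→7: 7 is gray → back edge
First back edge: 3 → 7.

3->7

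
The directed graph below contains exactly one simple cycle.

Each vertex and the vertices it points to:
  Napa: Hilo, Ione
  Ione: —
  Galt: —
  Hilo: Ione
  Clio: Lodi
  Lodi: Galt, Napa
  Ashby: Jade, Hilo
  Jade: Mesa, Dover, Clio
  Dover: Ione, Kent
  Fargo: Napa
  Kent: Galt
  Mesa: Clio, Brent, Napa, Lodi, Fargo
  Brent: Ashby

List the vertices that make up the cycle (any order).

DFS with gray/black marking from Jade:
Jade gray
  Mesa gray
    Clio gray
      Lodi gray
        Galt gray
        Galt black
        Napa gray
          Hilo gray
            Ione gray
            Ione black
          Hilo black
          Napa→Ione: Ione black — skip
        Napa black
      Lodi black
    Clio black
    Brent gray
      Ashby gray
        Ashby→Jade: Jade is gray → back edge
Back edge closes the cycle Jade → Mesa → Brent → Ashby → Jade; its vertices are {Jade, Mesa, Ashby, Brent}.

Jade, Mesa, Ashby, Brent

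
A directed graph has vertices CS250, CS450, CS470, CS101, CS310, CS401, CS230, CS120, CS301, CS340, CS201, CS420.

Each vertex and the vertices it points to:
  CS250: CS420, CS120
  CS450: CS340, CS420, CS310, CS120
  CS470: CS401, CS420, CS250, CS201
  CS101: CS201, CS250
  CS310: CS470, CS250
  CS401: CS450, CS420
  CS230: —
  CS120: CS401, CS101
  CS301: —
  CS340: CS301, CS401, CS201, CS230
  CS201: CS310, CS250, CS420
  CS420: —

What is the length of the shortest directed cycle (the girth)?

3

For each vertex v, BFS finds the shortest path from v back to v.
The shortest such closed walk is CS450 → CS340 → CS401 → CS450, length 3.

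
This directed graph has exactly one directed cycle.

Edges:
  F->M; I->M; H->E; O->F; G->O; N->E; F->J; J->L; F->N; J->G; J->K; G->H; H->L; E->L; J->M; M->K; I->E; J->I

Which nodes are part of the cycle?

F, G, J, O

DFS with gray/black marking from F:
F gray
  M gray
    K gray
    K black
  M black
  N gray
    E gray
      L gray
      L black
    E black
  N black
  J gray
    J→M: M black — skip
    I gray
      I→E: E black — skip
      I→M: M black — skip
    I black
    J→K: K black — skip
    G gray
      H gray
        H→L: L black — skip
        H→E: E black — skip
      H black
      O gray
        O→F: F is gray → back edge
Back edge closes the cycle F → J → G → O → F; its vertices are {F, G, J, O}.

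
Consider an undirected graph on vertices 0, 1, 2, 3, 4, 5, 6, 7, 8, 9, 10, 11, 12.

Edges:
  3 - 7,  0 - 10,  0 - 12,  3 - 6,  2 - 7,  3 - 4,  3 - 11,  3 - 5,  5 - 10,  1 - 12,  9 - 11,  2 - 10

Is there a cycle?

Yes

DFS, tracking each vertex's parent; an edge to a visited non-parent vertex closes a cycle.
Start from 10:
visit 10 (parent –)
  visit 5 (parent 10)
    visit 3 (parent 5)
      visit 6 (parent 3)
        6–3: parent, skip
      visit 7 (parent 3)
        visit 2 (parent 7)
          2–10: 10 visited and ≠ parent → cycle
Cycle: 10 – 5 – 3 – 7 – 2 – 10.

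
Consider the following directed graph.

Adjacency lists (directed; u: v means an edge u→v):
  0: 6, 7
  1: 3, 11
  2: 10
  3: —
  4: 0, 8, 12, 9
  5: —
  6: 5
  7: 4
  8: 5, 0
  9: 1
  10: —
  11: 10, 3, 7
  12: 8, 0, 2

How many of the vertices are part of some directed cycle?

8

A vertex is on a directed cycle iff it belongs to a strongly connected component of size ≥ 2 (or has a self-loop).
The vertices on cycles are {0, 1, 4, 7, 8, 9, 11, 12} — 8 in total.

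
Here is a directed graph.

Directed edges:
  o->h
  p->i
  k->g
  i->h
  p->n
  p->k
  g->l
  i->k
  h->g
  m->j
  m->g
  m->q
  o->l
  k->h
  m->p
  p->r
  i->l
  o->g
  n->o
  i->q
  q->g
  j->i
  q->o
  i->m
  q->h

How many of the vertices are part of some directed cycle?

4

A vertex is on a directed cycle iff it belongs to a strongly connected component of size ≥ 2 (or has a self-loop).
The vertices on cycles are {i, j, m, p} — 4 in total.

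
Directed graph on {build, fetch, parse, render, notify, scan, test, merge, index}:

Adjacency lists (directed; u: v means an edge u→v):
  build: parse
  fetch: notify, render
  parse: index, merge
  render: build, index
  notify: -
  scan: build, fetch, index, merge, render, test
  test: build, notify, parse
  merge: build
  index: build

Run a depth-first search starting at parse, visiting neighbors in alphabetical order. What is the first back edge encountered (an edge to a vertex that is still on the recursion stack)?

build→parse

DFS from parse (visiting neighbors in alphabetical order); mark gray on enter, black on exit:
parse gray
  index gray
    build gray
      build→parse: parse is gray → back edge
First back edge: build → parse.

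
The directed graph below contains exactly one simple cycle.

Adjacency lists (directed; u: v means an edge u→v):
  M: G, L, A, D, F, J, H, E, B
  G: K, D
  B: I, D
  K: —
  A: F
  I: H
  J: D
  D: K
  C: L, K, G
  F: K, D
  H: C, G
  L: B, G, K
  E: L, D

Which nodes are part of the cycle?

B, C, H, I, L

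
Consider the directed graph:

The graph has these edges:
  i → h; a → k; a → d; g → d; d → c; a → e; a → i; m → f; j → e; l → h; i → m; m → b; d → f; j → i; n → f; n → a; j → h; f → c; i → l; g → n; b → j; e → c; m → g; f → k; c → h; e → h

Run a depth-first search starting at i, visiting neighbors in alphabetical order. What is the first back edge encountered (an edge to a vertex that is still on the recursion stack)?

j→i

DFS from i (visiting neighbors in alphabetical order); mark gray on enter, black on exit:
i gray
  h gray
  h black
  l gray
    l→h: h black — skip
  l black
  m gray
    b gray
      j gray
        e gray
          c gray
            c→h: h black — skip
          c black
          e→h: h black — skip
        e black
        j→h: h black — skip
        j→i: i is gray → back edge
First back edge: j → i.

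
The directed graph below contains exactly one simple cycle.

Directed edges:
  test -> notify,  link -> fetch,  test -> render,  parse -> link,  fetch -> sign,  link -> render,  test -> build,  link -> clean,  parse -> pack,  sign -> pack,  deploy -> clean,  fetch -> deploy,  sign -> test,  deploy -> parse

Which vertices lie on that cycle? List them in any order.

DFS with gray/black marking from fetch:
fetch gray
  sign gray
    test gray
      build gray
      build black
      notify gray
      notify black
      render gray
      render black
    test black
    pack gray
    pack black
  sign black
  deploy gray
    parse gray
      parse→pack: pack black — skip
      link gray
        link→fetch: fetch is gray → back edge
Back edge closes the cycle fetch → deploy → parse → link → fetch; its vertices are {link, fetch, parse, deploy}.

link, fetch, parse, deploy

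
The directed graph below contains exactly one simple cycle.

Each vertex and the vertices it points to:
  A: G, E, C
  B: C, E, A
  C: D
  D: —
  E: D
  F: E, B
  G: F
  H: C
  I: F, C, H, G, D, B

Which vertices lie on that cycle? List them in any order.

A, B, F, G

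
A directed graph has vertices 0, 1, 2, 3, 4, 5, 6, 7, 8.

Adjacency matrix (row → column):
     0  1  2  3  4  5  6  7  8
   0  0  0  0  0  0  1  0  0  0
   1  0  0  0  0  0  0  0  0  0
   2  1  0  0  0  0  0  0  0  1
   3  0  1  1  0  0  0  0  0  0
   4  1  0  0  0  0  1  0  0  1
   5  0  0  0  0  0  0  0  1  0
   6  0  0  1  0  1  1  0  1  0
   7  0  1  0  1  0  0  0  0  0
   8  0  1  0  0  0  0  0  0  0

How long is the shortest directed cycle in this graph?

For each vertex v, BFS finds the shortest path from v back to v.
The shortest such closed walk is 2 → 0 → 5 → 7 → 3 → 2, length 5.

5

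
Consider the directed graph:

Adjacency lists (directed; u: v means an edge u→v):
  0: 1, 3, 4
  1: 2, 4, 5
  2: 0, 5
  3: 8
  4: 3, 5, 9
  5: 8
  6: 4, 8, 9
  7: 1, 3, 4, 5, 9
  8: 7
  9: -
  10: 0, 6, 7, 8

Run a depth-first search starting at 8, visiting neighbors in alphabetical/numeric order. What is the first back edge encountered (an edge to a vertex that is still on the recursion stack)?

DFS from 8 (visiting neighbors in alphabetical/numeric order); mark gray on enter, black on exit:
8 gray
  7 gray
    1 gray
      2 gray
        0 gray
          0→1: 1 is gray → back edge
First back edge: 0 → 1.

0→1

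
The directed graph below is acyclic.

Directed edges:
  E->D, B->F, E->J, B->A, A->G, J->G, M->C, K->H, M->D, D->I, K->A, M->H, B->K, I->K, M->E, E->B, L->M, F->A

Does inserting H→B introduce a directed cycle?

Yes

Adding H→B creates a cycle iff B can already reach H.
Path from B: B → K → H.
So B → … → H → B is a cycle.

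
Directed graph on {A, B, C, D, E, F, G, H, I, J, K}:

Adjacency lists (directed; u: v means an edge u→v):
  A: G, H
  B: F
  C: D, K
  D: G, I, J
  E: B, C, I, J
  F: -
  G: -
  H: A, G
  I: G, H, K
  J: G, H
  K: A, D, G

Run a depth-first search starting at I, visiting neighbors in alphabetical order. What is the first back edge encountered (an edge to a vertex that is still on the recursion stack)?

DFS from I (visiting neighbors in alphabetical order); mark gray on enter, black on exit:
I gray
  G gray
  G black
  H gray
    A gray
      A→G: G black — skip
      A→H: H is gray → back edge
First back edge: A → H.

A->H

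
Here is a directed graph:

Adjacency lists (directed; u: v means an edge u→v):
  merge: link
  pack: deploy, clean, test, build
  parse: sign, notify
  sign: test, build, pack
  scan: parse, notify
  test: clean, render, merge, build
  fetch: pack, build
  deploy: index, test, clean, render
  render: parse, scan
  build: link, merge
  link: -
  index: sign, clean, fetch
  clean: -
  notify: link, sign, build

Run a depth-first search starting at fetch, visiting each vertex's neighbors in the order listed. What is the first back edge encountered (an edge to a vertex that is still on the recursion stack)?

parse→sign

DFS from fetch (visiting each vertex's neighbors in the order listed); mark gray on enter, black on exit:
fetch gray
  pack gray
    deploy gray
      index gray
        sign gray
          test gray
            clean gray
            clean black
            render gray
              parse gray
                parse→sign: sign is gray → back edge
First back edge: parse → sign.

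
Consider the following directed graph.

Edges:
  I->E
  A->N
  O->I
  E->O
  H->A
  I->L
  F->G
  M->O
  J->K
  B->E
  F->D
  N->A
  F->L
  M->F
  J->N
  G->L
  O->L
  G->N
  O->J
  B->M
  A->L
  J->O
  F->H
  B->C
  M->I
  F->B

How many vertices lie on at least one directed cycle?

9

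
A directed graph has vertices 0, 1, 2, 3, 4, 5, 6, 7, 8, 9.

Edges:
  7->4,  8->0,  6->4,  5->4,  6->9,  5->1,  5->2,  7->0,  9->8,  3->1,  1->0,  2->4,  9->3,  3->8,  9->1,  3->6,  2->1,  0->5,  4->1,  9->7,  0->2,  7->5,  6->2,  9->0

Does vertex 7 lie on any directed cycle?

7 lies on a cycle iff there is a path from 7 back to itself.
Exploring from 7, it never reaches itself; equivalently, its strongly connected component is a singleton.

No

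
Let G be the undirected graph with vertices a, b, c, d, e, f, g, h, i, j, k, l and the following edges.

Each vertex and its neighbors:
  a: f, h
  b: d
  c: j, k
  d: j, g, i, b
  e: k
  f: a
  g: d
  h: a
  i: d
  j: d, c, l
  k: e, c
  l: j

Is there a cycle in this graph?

No

DFS, tracking each vertex's parent; an edge to a visited non-parent vertex closes a cycle.
Start from f:
visit f (parent –)
  visit a (parent f)
    a–f: parent, skip
    visit h (parent a)
      h–a: parent, skip
visit b (parent –)
  visit d (parent b)
    visit j (parent d)
      j–d: parent, skip
      visit c (parent j)
        c–j: parent, skip
        visit k (parent c)
          visit e (parent k)
            e–k: parent, skip
          k–c: parent, skip
      visit l (parent j)
        l–j: parent, skip
    visit g (parent d)
      g–d: parent, skip
    visit i (parent d)
      i–d: parent, skip
    d–b: parent, skip
No non-parent visited neighbor found — the graph is a forest.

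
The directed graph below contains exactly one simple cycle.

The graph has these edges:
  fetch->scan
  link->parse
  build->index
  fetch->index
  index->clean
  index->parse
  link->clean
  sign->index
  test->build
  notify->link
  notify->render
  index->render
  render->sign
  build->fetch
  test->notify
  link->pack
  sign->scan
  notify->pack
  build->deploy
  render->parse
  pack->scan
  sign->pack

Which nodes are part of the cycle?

sign, index, render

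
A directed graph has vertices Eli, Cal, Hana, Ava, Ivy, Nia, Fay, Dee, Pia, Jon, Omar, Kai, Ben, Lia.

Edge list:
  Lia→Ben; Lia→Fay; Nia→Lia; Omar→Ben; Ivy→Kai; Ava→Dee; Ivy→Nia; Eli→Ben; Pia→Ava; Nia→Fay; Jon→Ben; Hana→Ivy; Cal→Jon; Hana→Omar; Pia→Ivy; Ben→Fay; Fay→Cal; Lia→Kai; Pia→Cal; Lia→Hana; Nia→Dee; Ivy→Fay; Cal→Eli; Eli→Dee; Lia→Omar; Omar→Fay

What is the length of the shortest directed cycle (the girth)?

For each vertex v, BFS finds the shortest path from v back to v.
The shortest such closed walk is Cal → Eli → Ben → Fay → Cal, length 4.

4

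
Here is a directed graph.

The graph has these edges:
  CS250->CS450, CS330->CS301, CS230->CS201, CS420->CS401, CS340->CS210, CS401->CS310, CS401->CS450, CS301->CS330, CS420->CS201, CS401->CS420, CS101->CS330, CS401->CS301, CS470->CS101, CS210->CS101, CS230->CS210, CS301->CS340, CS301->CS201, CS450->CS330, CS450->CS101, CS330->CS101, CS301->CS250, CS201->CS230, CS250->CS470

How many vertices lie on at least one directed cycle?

A vertex is on a directed cycle iff it belongs to a strongly connected component of size ≥ 2 (or has a self-loop).
The vertices on cycles are {CS101, CS201, CS210, CS230, CS250, CS301, CS330, CS340, CS401, CS420, CS450, CS470} — 12 in total.

12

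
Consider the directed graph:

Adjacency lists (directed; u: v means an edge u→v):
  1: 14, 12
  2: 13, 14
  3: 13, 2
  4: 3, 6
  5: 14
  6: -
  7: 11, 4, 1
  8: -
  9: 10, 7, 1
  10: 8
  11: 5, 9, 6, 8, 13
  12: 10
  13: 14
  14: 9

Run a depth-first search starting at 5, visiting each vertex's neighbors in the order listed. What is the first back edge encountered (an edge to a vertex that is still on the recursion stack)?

DFS from 5 (visiting each vertex's neighbors in the order listed); mark gray on enter, black on exit:
5 gray
  14 gray
    9 gray
      10 gray
        8 gray
        8 black
      10 black
      7 gray
        11 gray
          11→5: 5 is gray → back edge
First back edge: 11 → 5.

11→5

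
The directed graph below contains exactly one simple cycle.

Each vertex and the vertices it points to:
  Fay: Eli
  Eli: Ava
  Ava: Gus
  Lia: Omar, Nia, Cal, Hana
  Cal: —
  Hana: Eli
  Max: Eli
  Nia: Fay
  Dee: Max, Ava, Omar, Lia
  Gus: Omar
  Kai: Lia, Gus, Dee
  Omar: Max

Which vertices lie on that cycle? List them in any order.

Ava, Eli, Gus, Max, Omar

DFS with gray/black marking from Ava:
Ava gray
  Gus gray
    Omar gray
      Max gray
        Eli gray
          Eli→Ava: Ava is gray → back edge
Back edge closes the cycle Ava → Gus → Omar → Max → Eli → Ava; its vertices are {Ava, Eli, Gus, Max, Omar}.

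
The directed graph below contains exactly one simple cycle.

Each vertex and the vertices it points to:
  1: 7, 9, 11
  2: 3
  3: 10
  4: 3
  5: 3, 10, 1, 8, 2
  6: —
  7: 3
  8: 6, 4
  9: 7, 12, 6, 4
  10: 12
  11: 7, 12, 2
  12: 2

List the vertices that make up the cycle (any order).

DFS with gray/black marking from 10:
10 gray
  12 gray
    2 gray
      3 gray
        3→10: 10 is gray → back edge
Back edge closes the cycle 10 → 12 → 2 → 3 → 10; its vertices are {2, 3, 10, 12}.

2, 3, 10, 12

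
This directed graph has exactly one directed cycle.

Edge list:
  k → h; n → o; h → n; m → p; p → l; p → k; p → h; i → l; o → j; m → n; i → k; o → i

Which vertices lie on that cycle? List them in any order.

h, i, k, n, o

DFS with gray/black marking from n:
n gray
  o gray
    j gray
    j black
    i gray
      l gray
      l black
      k gray
        h gray
          h→n: n is gray → back edge
Back edge closes the cycle n → o → i → k → h → n; its vertices are {h, i, k, n, o}.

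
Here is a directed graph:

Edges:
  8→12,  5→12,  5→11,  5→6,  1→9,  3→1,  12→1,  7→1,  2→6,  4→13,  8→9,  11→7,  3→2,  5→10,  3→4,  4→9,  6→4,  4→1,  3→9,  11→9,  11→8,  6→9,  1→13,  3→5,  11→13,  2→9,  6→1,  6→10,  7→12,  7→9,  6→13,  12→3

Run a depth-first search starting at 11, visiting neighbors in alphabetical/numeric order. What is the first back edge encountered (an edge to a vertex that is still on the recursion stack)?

5→11

DFS from 11 (visiting neighbors in alphabetical/numeric order); mark gray on enter, black on exit:
11 gray
  7 gray
    1 gray
      9 gray
      9 black
      13 gray
      13 black
    1 black
    7→9: 9 black — skip
    12 gray
      12→1: 1 black — skip
      3 gray
        3→1: 1 black — skip
        2 gray
          6 gray
            6→1: 1 black — skip
            4 gray
              4→1: 1 black — skip
              4→9: 9 black — skip
              4→13: 13 black — skip
            4 black
            6→9: 9 black — skip
            10 gray
            10 black
            6→13: 13 black — skip
          6 black
          2→9: 9 black — skip
        2 black
        3→4: 4 black — skip
        5 gray
          5→6: 6 black — skip
          5→10: 10 black — skip
          5→11: 11 is gray → back edge
First back edge: 5 → 11.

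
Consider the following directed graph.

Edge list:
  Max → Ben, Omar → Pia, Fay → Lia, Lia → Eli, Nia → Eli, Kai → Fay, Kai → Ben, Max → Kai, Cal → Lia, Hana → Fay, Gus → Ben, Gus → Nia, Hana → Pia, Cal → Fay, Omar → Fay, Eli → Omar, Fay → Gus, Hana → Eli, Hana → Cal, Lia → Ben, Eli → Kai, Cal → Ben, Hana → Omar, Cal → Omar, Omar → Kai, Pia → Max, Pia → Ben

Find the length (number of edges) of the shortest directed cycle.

4

For each vertex v, BFS finds the shortest path from v back to v.
The shortest such closed walk is Fay → Lia → Eli → Omar → Fay, length 4.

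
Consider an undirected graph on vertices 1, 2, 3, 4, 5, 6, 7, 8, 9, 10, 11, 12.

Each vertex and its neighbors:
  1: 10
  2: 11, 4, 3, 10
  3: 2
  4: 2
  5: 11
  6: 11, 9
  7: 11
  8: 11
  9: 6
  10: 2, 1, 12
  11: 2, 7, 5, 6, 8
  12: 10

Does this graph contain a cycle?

DFS, tracking each vertex's parent; an edge to a visited non-parent vertex closes a cycle.
Start from 7:
visit 7 (parent –)
  visit 11 (parent 7)
    visit 2 (parent 11)
      2–11: parent, skip
      visit 4 (parent 2)
        4–2: parent, skip
      visit 3 (parent 2)
        3–2: parent, skip
      visit 10 (parent 2)
        10–2: parent, skip
        visit 1 (parent 10)
          1–10: parent, skip
        visit 12 (parent 10)
          12–10: parent, skip
    11–7: parent, skip
    visit 5 (parent 11)
      5–11: parent, skip
    visit 6 (parent 11)
      6–11: parent, skip
      visit 9 (parent 6)
        9–6: parent, skip
    visit 8 (parent 11)
      8–11: parent, skip
No non-parent visited neighbor found — the graph is a forest.

No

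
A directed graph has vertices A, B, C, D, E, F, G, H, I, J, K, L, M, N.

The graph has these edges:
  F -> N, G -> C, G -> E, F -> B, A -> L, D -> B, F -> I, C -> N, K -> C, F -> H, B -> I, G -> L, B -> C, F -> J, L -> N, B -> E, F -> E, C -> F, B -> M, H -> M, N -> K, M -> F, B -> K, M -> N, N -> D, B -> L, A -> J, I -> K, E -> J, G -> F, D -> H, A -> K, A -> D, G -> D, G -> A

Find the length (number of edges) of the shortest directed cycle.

3

For each vertex v, BFS finds the shortest path from v back to v.
The shortest such closed walk is F → H → M → F, length 3.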